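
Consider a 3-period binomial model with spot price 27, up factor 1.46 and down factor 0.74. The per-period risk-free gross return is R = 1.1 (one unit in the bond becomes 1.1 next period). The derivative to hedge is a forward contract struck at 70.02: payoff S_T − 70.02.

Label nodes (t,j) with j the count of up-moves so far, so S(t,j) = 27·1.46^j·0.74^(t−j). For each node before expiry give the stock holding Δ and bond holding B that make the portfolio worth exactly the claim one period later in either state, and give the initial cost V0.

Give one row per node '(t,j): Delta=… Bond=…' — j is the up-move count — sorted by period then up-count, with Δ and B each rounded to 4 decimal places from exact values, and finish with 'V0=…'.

Risk-neutral probability p* = (R−d)/(u−d) = (1.1−0.74)/(1.46−0.74) = 0.5000.
Payoff layer (t=3): V(3,0)=-59.0790, V(3,1)=-48.4336, V(3,2)=-27.4306, V(3,3)=14.0077
(2,0): S=14.7852. Δ = (V_up−V_dn)/(S_up−S_dn) = (-48.4336−-59.0790)/(21.5864−10.9410) = 1.0000. V = [p*·-48.4336 + (1−p*)·-59.0790]/1.1 = -48.8693. B = V − Δ·S = -63.6545.
(2,1): S=29.1708. Δ = (V_up−V_dn)/(S_up−S_dn) = (-27.4306−-48.4336)/(42.5894−21.5864) = 1.0000. V = [p*·-27.4306 + (1−p*)·-48.4336]/1.1 = -34.4837. B = V − Δ·S = -63.6545.
(2,2): S=57.5532. Δ = (V_up−V_dn)/(S_up−S_dn) = (14.0077−-27.4306)/(84.0277−42.5894) = 1.0000. V = [p*·14.0077 + (1−p*)·-27.4306]/1.1 = -6.1013. B = V − Δ·S = -63.6545.
(1,0): S=19.9800. Δ = (V_up−V_dn)/(S_up−S_dn) = (-34.4837−-48.8693)/(29.1708−14.7852) = 1.0000. V = [p*·-34.4837 + (1−p*)·-48.8693]/1.1 = -37.8878. B = V − Δ·S = -57.8678.
(1,1): S=39.4200. Δ = (V_up−V_dn)/(S_up−S_dn) = (-6.1013−-34.4837)/(57.5532−29.1708) = 1.0000. V = [p*·-6.1013 + (1−p*)·-34.4837]/1.1 = -18.4478. B = V − Δ·S = -57.8678.
(0,0): S=27.0000. Δ = (V_up−V_dn)/(S_up−S_dn) = (-18.4478−-37.8878)/(39.4200−19.9800) = 1.0000. V = [p*·-18.4478 + (1−p*)·-37.8878]/1.1 = -25.6071. B = V − Δ·S = -52.6071.
Check: Δ(0,0)·S0 + B(0,0) = -25.6071 = V0.

(0,0): Delta=1.0000 Bond=-52.6071
(1,0): Delta=1.0000 Bond=-57.8678
(1,1): Delta=1.0000 Bond=-57.8678
(2,0): Delta=1.0000 Bond=-63.6545
(2,1): Delta=1.0000 Bond=-63.6545
(2,2): Delta=1.0000 Bond=-63.6545
V0=-25.6071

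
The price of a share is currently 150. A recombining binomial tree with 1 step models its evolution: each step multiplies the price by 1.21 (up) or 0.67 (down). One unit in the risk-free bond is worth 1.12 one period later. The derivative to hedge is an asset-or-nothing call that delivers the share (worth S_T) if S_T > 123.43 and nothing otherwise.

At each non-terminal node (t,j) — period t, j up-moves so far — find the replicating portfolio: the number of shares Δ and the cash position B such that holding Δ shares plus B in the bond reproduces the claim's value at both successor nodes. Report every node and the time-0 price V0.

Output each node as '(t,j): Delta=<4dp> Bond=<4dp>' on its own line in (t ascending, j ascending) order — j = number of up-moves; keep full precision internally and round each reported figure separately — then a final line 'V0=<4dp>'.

(0,0): Delta=2.2407 Bond=-201.0665
V0=135.0446

No-arbitrage ⇒ martingale measure with p* = (R−d)/(u−d) = 0.8333.
Payoff layer (t=1): V(1,0)=0.0000, V(1,1)=181.5000
Node (0,0) S=150.0000: V=(p*·181.5000+(1−p*)·0.0000)/1.12=135.0446; Δ=(181.5000−0.0000)/(181.5000−100.5000)=2.2407; B=V−Δ·S=-201.0665
Each (Δ,B) replicates both successor values, so the strategy is self-financing and V0 is arbitrage-free.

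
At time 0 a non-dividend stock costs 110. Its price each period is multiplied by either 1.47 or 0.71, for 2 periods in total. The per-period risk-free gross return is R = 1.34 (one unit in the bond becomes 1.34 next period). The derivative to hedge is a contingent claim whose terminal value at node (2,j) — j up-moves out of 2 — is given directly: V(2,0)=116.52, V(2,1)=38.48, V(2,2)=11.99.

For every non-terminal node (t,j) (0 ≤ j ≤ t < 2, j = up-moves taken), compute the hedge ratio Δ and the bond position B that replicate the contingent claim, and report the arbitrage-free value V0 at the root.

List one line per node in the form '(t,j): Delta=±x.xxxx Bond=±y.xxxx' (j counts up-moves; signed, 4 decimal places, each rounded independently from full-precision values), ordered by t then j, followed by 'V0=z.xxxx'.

(0,0): Delta=-0.3152 Bond=47.2343
(1,0): Delta=-1.3148 Bond=141.3625
(1,1): Delta=-0.2156 Bond=47.1845
V0=12.5644

Under the risk-neutral measure, an up-move has probability p* = (R−d)/(u−d) = 0.8289 and values discount at R = 1.34.
Terminal payoffs: V(2,0)=116.5200, V(2,1)=38.4800, V(2,2)=11.9900
(1,0): S=78.1000. Δ = (V_up−V_dn)/(S_up−S_dn) = (38.4800−116.5200)/(114.8070−55.4510) = -1.3148. V = [p*·38.4800 + (1−p*)·116.5200]/1.34 = 38.6783. B = V − Δ·S = 141.3625.
(1,1): S=161.7000. Δ = (V_up−V_dn)/(S_up−S_dn) = (11.9900−38.4800)/(237.6990−114.8070) = -0.2156. V = [p*·11.9900 + (1−p*)·38.4800]/1.34 = 12.3292. B = V − Δ·S = 47.1845.
(0,0): S=110.0000. Δ = (V_up−V_dn)/(S_up−S_dn) = (12.3292−38.6783)/(161.7000−78.1000) = -0.3152. V = [p*·12.3292 + (1−p*)·38.6783]/1.34 = 12.5644. B = V − Δ·S = 47.2343.
Root portfolio cost Δ·110+B reproduces V0=12.5644.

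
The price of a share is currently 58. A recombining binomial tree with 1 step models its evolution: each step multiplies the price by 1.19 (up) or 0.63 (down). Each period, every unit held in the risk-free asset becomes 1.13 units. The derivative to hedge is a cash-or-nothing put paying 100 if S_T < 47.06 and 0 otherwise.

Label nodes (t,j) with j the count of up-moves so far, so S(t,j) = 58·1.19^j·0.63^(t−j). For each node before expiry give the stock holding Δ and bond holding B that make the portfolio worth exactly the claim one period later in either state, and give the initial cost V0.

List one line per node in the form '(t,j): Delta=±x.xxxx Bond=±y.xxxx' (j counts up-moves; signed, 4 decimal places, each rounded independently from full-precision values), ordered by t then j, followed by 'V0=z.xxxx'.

Under the risk-neutral measure, an up-move has probability p* = (R−d)/(u−d) = 0.8929 and values discount at R = 1.13.
Terminal values V(1,·): V(1,0)=100.0000, V(1,1)=0.0000
(0,0): S=58.0000. Δ = (V_up−V_dn)/(S_up−S_dn) = (0.0000−100.0000)/(69.0200−36.5400) = -3.0788. V = [p*·0.0000 + (1−p*)·100.0000]/1.13 = 9.4817. B = V − Δ·S = 188.0531.
Each (Δ,B) replicates both successor values, so the strategy is self-financing and V0 is arbitrage-free.

(0,0): Delta=-3.0788 Bond=188.0531
V0=9.4817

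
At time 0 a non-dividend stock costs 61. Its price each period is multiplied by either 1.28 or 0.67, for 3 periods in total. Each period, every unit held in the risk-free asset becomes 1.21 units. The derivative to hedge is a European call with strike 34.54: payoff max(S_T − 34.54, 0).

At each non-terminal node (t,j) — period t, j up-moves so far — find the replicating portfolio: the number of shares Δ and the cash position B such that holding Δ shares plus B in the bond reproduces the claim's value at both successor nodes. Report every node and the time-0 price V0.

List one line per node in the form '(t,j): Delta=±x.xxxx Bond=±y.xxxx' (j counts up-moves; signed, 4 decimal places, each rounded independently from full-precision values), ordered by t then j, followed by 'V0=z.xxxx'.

Since d<R<u, set p* = (R−d)/(u−d) = 0.8852; price each node as the discounted p*-expectation of its children.
Terminal values V(3,·): V(3,0)=0.0000, V(3,1)=0.5101, V(3,2)=32.4214, V(3,3)=93.3863
  t=2,j=0: stock 27.3829 → up 35.0501 (V=0.5101), down 18.3465 (V=0.0000). Price 0.3732; hedge Δ=0.0305, bond B=-0.4630.
  t=2,j=1: stock 52.3136 → up 66.9614 (V=32.4214), down 35.0501 (V=0.5101). Price 23.7681; hedge Δ=1.0000, bond B=-28.5455.
  t=2,j=2: stock 99.9424 → up 127.9263 (V=93.3863), down 66.9614 (V=32.4214). Price 71.3969; hedge Δ=1.0000, bond B=-28.5455.
  t=1,j=0: stock 40.8700 → up 52.3136 (V=23.7681), down 27.3829 (V=0.3732). Price 17.4244; hedge Δ=0.9384, bond B=-20.9280.
  t=1,j=1: stock 78.0800 → up 99.9424 (V=71.3969), down 52.3136 (V=23.7681). Price 54.4887; hedge Δ=1.0000, bond B=-23.5913.
  t=0,j=0: stock 61.0000 → up 78.0800 (V=54.4887), down 40.8700 (V=17.4244). Price 41.5169; hedge Δ=0.9961, bond B=-19.2443.
The time-0 hedge costs 41.5169, which is the no-arbitrage price.

(0,0): Delta=0.9961 Bond=-19.2443
(1,0): Delta=0.9384 Bond=-20.9280
(1,1): Delta=1.0000 Bond=-23.5913
(2,0): Delta=0.0305 Bond=-0.4630
(2,1): Delta=1.0000 Bond=-28.5455
(2,2): Delta=1.0000 Bond=-28.5455
V0=41.5169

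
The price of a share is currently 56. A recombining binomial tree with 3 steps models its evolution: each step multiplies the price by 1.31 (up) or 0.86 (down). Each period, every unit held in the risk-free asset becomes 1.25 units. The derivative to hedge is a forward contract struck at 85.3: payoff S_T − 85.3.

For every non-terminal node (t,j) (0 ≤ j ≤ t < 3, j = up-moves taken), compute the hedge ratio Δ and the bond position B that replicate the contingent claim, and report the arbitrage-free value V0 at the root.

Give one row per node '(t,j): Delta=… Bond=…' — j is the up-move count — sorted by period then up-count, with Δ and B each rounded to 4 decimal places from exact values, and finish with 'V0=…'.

(0,0): Delta=1.0000 Bond=-43.6736
(1,0): Delta=1.0000 Bond=-54.5920
(1,1): Delta=1.0000 Bond=-54.5920
(2,0): Delta=1.0000 Bond=-68.2400
(2,1): Delta=1.0000 Bond=-68.2400
(2,2): Delta=1.0000 Bond=-68.2400
V0=12.3264

Risk-neutral probability p* = (R−d)/(u−d) = (1.25−0.86)/(1.31−0.86) = 0.8667.
Payoff layer (t=3): V(3,0)=-49.6809, V(3,1)=-31.0429, V(3,2)=-2.6526, V(3,3)=40.5931
(2,0): S=41.4176. Δ = (V_up−V_dn)/(S_up−S_dn) = (-31.0429−-49.6809)/(54.2571−35.6191) = 1.0000. V = [p*·-31.0429 + (1−p*)·-49.6809]/1.25 = -26.8224. B = V − Δ·S = -68.2400.
(2,1): S=63.0896. Δ = (V_up−V_dn)/(S_up−S_dn) = (-2.6526−-31.0429)/(82.6474−54.2571) = 1.0000. V = [p*·-2.6526 + (1−p*)·-31.0429]/1.25 = -5.1504. B = V − Δ·S = -68.2400.
(2,2): S=96.1016. Δ = (V_up−V_dn)/(S_up−S_dn) = (40.5931−-2.6526)/(125.8931−82.6474) = 1.0000. V = [p*·40.5931 + (1−p*)·-2.6526]/1.25 = 27.8616. B = V − Δ·S = -68.2400.
(1,0): S=48.1600. Δ = (V_up−V_dn)/(S_up−S_dn) = (-5.1504−-26.8224)/(63.0896−41.4176) = 1.0000. V = [p*·-5.1504 + (1−p*)·-26.8224]/1.25 = -6.4320. B = V − Δ·S = -54.5920.
(1,1): S=73.3600. Δ = (V_up−V_dn)/(S_up−S_dn) = (27.8616−-5.1504)/(96.1016−63.0896) = 1.0000. V = [p*·27.8616 + (1−p*)·-5.1504]/1.25 = 18.7680. B = V − Δ·S = -54.5920.
(0,0): S=56.0000. Δ = (V_up−V_dn)/(S_up−S_dn) = (18.7680−-6.4320)/(73.3600−48.1600) = 1.0000. V = [p*·18.7680 + (1−p*)·-6.4320]/1.25 = 12.3264. B = V − Δ·S = -43.6736.
Root portfolio cost Δ·56+B reproduces V0=12.3264.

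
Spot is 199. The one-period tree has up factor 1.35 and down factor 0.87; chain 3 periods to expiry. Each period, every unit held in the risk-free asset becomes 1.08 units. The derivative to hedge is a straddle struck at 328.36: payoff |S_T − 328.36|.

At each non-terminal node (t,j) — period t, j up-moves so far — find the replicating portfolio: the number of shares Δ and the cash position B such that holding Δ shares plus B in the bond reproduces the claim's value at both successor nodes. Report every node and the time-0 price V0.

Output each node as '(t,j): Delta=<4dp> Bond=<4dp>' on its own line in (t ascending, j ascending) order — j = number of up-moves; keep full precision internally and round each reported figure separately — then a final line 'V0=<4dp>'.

No-arbitrage ⇒ martingale measure with p* = (R−d)/(u−d) = 0.4375.
Payoff layer (t=3): V(3,0)=197.3179, V(3,1)=125.0188, V(3,2)=12.8306, V(3,3)=161.2546
  t=2,j=0: stock 150.6231 → up 203.3412 (V=125.0188), down 131.0421 (V=197.3179). Price 153.4139; hedge Δ=-1.0000, bond B=304.0370.
  t=2,j=1: stock 233.7255 → up 315.5294 (V=12.8306), down 203.3412 (V=125.0188). Price 70.3115; hedge Δ=-1.0000, bond B=304.0370.
  t=2,j=2: stock 362.6775 → up 489.6146 (V=161.2546), down 315.5294 (V=12.8306). Price 72.0056; hedge Δ=0.8526, bond B=-237.2111.
  t=1,j=0: stock 173.1300 → up 233.7255 (V=70.3115), down 150.6231 (V=153.4139). Price 108.3858; hedge Δ=-1.0000, bond B=281.5158.
  t=1,j=1: stock 268.6500 → up 362.6775 (V=72.0056), down 233.7255 (V=70.3115). Price 65.7895; hedge Δ=0.0131, bond B=62.2602.
  t=0,j=0: stock 199.0000 → up 268.6500 (V=65.7895), down 173.1300 (V=108.3858). Price 83.1018; hedge Δ=-0.4459, bond B=171.8439.
Check: Δ(0,0)·S0 + B(0,0) = 83.1018 = V0.

(0,0): Delta=-0.4459 Bond=171.8439
(1,0): Delta=-1.0000 Bond=281.5158
(1,1): Delta=0.0131 Bond=62.2602
(2,0): Delta=-1.0000 Bond=304.0370
(2,1): Delta=-1.0000 Bond=304.0370
(2,2): Delta=0.8526 Bond=-237.2111
V0=83.1018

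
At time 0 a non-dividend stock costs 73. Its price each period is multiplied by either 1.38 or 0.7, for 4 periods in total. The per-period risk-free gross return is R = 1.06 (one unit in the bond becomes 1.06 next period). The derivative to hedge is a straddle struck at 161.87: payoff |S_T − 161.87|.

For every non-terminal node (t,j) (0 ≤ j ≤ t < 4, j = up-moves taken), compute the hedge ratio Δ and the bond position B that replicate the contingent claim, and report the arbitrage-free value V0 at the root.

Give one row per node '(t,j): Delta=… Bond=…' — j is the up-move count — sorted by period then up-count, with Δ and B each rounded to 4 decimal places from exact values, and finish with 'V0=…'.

The replicating-portfolio and risk-neutral prices coincide; use p* = (1.06−0.7)/(1.38−0.7) = 0.5294 for the latter.
Terminal values V(4,·): V(4,0)=144.3427, V(4,1)=127.3162, V(4,2)=93.7496, V(4,3)=27.5755, V(4,4)=102.8820
Node (3,0) S=25.0390: V=(p*·127.3162+(1−p*)·144.3427)/1.06=127.6685; Δ=(127.3162−144.3427)/(34.5538−17.5273)=-1.0000; B=V−Δ·S=152.7075
Node (3,1) S=49.3626: V=(p*·93.7496+(1−p*)·127.3162)/1.06=103.3449; Δ=(93.7496−127.3162)/(68.1204−34.5538)=-1.0000; B=V−Δ·S=152.7075
Node (3,2) S=97.3148: V=(p*·27.5755+(1−p*)·93.7496)/1.06=55.3927; Δ=(27.5755−93.7496)/(134.2945−68.1204)=-1.0000; B=V−Δ·S=152.7075
Node (3,3) S=191.8493: V=(p*·102.8820+(1−p*)·27.5755)/1.06=63.6261; Δ=(102.8820−27.5755)/(264.7520−134.2945)=0.5772; B=V−Δ·S=-47.1187
Node (2,0) S=35.7700: V=(p*·103.3449+(1−p*)·127.6685)/1.06=108.2937; Δ=(103.3449−127.6685)/(49.3626−25.0390)=-1.0000; B=V−Δ·S=144.0637
Node (2,1) S=70.5180: V=(p*·55.3927+(1−p*)·103.3449)/1.06=73.5457; Δ=(55.3927−103.3449)/(97.3148−49.3626)=-1.0000; B=V−Δ·S=144.0637
Node (2,2) S=139.0212: V=(p*·63.6261+(1−p*)·55.3927)/1.06=56.3694; Δ=(63.6261−55.3927)/(191.8493−97.3148)=0.0871; B=V−Δ·S=44.2615
Node (1,0) S=51.1000: V=(p*·73.5457+(1−p*)·108.2937)/1.06=84.8092; Δ=(73.5457−108.2937)/(70.5180−35.7700)=-1.0000; B=V−Δ·S=135.9092
Node (1,1) S=100.7400: V=(p*·56.3694+(1−p*)·73.5457)/1.06=60.8041; Δ=(56.3694−73.5457)/(139.0212−70.5180)=-0.2507; B=V−Δ·S=86.0634
Node (0,0) S=73.0000: V=(p*·60.8041+(1−p*)·84.8092)/1.06=68.0194; Δ=(60.8041−84.8092)/(100.7400−51.1000)=-0.4836; B=V−Δ·S=103.3210
Root portfolio cost Δ·73+B reproduces V0=68.0194.

(0,0): Delta=-0.4836 Bond=103.3210
(1,0): Delta=-1.0000 Bond=135.9092
(1,1): Delta=-0.2507 Bond=86.0634
(2,0): Delta=-1.0000 Bond=144.0637
(2,1): Delta=-1.0000 Bond=144.0637
(2,2): Delta=0.0871 Bond=44.2615
(3,0): Delta=-1.0000 Bond=152.7075
(3,1): Delta=-1.0000 Bond=152.7075
(3,2): Delta=-1.0000 Bond=152.7075
(3,3): Delta=0.5772 Bond=-47.1187
V0=68.0194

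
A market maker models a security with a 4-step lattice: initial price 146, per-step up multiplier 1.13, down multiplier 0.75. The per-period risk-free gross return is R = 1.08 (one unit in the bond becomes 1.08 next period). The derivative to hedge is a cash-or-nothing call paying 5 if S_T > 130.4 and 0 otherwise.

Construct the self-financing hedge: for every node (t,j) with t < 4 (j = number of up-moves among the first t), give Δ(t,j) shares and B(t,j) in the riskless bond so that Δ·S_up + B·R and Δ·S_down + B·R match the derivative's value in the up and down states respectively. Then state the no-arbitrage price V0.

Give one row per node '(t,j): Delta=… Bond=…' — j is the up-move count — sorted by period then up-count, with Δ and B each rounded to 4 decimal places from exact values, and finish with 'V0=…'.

(0,0): Delta=0.0213 Bond=0.2476
(1,0): Delta=0.0777 Bond=-5.9080
(1,1): Delta=0.0156 Bond=1.2031
(2,0): Delta=0.0000 Bond=0.0000
(2,1): Delta=0.0855 Bond=-7.3473
(2,2): Delta=0.0086 Bond=2.6094
(3,0): Delta=0.0000 Bond=0.0000
(3,1): Delta=0.0000 Bond=0.0000
(3,2): Delta=0.0941 Bond=-9.1374
(3,3): Delta=0.0000 Bond=4.6296
V0=3.3571

Risk-neutral probability p* = (R−d)/(u−d) = (1.08−0.75)/(1.13−0.75) = 0.8684.
Payoff layer (t=4): V(4,0)=0.0000, V(4,1)=0.0000, V(4,2)=0.0000, V(4,3)=5.0000, V(4,4)=5.0000
(3,0): S=61.5938. Δ = (V_up−V_dn)/(S_up−S_dn) = (0.0000−0.0000)/(69.6009−46.1953) = 0.0000. V = [p*·0.0000 + (1−p*)·0.0000]/1.08 = 0.0000. B = V − Δ·S = 0.0000.
(3,1): S=92.8012. Δ = (V_up−V_dn)/(S_up−S_dn) = (0.0000−0.0000)/(104.8654−69.6009) = 0.0000. V = [p*·0.0000 + (1−p*)·0.0000]/1.08 = 0.0000. B = V − Δ·S = 0.0000.
(3,2): S=139.8205. Δ = (V_up−V_dn)/(S_up−S_dn) = (5.0000−0.0000)/(157.9972−104.8654) = 0.0941. V = [p*·5.0000 + (1−p*)·0.0000]/1.08 = 4.0205. B = V − Δ·S = -9.1374.
(3,3): S=210.6630. Δ = (V_up−V_dn)/(S_up−S_dn) = (5.0000−5.0000)/(238.0491−157.9972) = 0.0000. V = [p*·5.0000 + (1−p*)·5.0000]/1.08 = 4.6296. B = V − Δ·S = 4.6296.
(2,0): S=82.1250. Δ = (V_up−V_dn)/(S_up−S_dn) = (0.0000−0.0000)/(92.8012−61.5938) = 0.0000. V = [p*·0.0000 + (1−p*)·0.0000]/1.08 = 0.0000. B = V − Δ·S = 0.0000.
(2,1): S=123.7350. Δ = (V_up−V_dn)/(S_up−S_dn) = (4.0205−0.0000)/(139.8205−92.8012) = 0.0855. V = [p*·4.0205 + (1−p*)·0.0000]/1.08 = 3.2328. B = V − Δ·S = -7.3473.
(2,2): S=186.4274. Δ = (V_up−V_dn)/(S_up−S_dn) = (4.6296−4.0205)/(210.6630−139.8205) = 0.0086. V = [p*·4.6296 + (1−p*)·4.0205]/1.08 = 4.2125. B = V − Δ·S = 2.6094.
(1,0): S=109.5000. Δ = (V_up−V_dn)/(S_up−S_dn) = (3.2328−0.0000)/(123.7350−82.1250) = 0.0777. V = [p*·3.2328 + (1−p*)·0.0000]/1.08 = 2.5995. B = V − Δ·S = -5.9080.
(1,1): S=164.9800. Δ = (V_up−V_dn)/(S_up−S_dn) = (4.2125−3.2328)/(186.4274−123.7350) = 0.0156. V = [p*·4.2125 + (1−p*)·3.2328]/1.08 = 3.7811. B = V − Δ·S = 1.2031.
(0,0): S=146.0000. Δ = (V_up−V_dn)/(S_up−S_dn) = (3.7811−2.5995)/(164.9800−109.5000) = 0.0213. V = [p*·3.7811 + (1−p*)·2.5995]/1.08 = 3.3571. B = V − Δ·S = 0.2476.
The time-0 hedge costs 3.3571, which is the no-arbitrage price.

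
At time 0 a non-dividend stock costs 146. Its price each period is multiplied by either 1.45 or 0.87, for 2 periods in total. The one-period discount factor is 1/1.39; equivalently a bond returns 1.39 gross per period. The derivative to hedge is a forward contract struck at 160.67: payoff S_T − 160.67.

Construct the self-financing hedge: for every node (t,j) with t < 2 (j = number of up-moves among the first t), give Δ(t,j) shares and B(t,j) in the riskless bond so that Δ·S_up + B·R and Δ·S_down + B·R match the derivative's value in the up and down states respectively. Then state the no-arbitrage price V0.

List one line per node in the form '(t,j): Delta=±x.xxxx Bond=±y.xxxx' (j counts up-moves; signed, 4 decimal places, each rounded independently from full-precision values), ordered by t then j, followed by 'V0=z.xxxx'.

(0,0): Delta=1.0000 Bond=-83.1582
(1,0): Delta=1.0000 Bond=-115.5899
(1,1): Delta=1.0000 Bond=-115.5899
V0=62.8418

Risk-neutral probability p* = (R−d)/(u−d) = (1.39−0.87)/(1.45−0.87) = 0.8966.
Payoff layer (t=2): V(2,0)=-50.1626, V(2,1)=23.5090, V(2,2)=146.2950
Node (1,0) S=127.0200: V=(p*·23.5090+(1−p*)·-50.1626)/1.39=11.4301; Δ=(23.5090−-50.1626)/(184.1790−110.5074)=1.0000; B=V−Δ·S=-115.5899
Node (1,1) S=211.7000: V=(p*·146.2950+(1−p*)·23.5090)/1.39=96.1101; Δ=(146.2950−23.5090)/(306.9650−184.1790)=1.0000; B=V−Δ·S=-115.5899
Node (0,0) S=146.0000: V=(p*·96.1101+(1−p*)·11.4301)/1.39=62.8418; Δ=(96.1101−11.4301)/(211.7000−127.0200)=1.0000; B=V−Δ·S=-83.1582
Root portfolio cost Δ·146+B reproduces V0=62.8418.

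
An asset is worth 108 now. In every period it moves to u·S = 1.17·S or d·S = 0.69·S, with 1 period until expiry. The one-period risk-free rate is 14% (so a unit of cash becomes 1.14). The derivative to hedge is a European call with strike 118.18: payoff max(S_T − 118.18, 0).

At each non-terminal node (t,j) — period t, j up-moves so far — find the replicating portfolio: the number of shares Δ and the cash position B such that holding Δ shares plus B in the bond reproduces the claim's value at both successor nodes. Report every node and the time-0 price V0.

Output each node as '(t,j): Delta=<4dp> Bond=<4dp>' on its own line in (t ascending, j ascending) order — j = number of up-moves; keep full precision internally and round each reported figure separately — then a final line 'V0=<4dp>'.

(0,0): Delta=0.1578 Bond=-10.3147
V0=6.7270

The replicating-portfolio and risk-neutral prices coincide; use p* = (1.14−0.69)/(1.17−0.69) = 0.9375 for the latter.
Terminal payoffs: V(1,0)=0.0000, V(1,1)=8.1800
  t=0,j=0: stock 108.0000 → up 126.3600 (V=8.1800), down 74.5200 (V=0.0000). Price 6.7270; hedge Δ=0.1578, bond B=-10.3147.
Root portfolio cost Δ·108+B reproduces V0=6.7270.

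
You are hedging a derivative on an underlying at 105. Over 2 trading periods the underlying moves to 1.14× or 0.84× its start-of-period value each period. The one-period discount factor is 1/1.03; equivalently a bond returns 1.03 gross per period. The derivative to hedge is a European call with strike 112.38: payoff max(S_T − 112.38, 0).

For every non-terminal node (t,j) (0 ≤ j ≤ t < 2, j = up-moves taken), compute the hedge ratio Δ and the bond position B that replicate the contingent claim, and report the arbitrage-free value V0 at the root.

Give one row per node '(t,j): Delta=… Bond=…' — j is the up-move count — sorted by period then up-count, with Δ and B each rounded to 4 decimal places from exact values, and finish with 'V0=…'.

(0,0): Delta=0.4700 Bond=-40.2473
(1,0): Delta=0.0000 Bond=0.0000
(1,1): Delta=0.6705 Bond=-65.4548
V0=9.1035

Since d<R<u, set p* = (R−d)/(u−d) = 0.6333; price each node as the discounted p*-expectation of its children.
Terminal payoffs: V(2,0)=0.0000, V(2,1)=0.0000, V(2,2)=24.0780
  t=1,j=0: stock 88.2000 → up 100.5480 (V=0.0000), down 74.0880 (V=0.0000). Price 0.0000; hedge Δ=0.0000, bond B=0.0000.
  t=1,j=1: stock 119.7000 → up 136.4580 (V=24.0780), down 100.5480 (V=0.0000). Price 14.8052; hedge Δ=0.6705, bond B=-65.4548.
  t=0,j=0: stock 105.0000 → up 119.7000 (V=14.8052), down 88.2000 (V=0.0000). Price 9.1035; hedge Δ=0.4700, bond B=-40.2473.
The time-0 hedge costs 9.1035, which is the no-arbitrage price.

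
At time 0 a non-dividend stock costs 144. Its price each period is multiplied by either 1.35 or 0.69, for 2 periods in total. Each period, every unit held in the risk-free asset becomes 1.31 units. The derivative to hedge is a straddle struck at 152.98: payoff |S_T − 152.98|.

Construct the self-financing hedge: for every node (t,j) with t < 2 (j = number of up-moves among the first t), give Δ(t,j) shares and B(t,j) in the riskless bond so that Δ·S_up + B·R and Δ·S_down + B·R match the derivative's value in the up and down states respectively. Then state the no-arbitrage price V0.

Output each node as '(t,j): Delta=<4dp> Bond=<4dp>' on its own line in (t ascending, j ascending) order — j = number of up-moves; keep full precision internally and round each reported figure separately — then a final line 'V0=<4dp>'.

Risk-neutral probability p* = (R−d)/(u−d) = (1.31−0.69)/(1.35−0.69) = 0.9394.
Terminal values V(2,·): V(2,0)=84.4216, V(2,1)=18.8440, V(2,2)=109.4600
(1,0): S=99.3600. Δ = (V_up−V_dn)/(S_up−S_dn) = (18.8440−84.4216)/(134.1360−68.5584) = -1.0000. V = [p*·18.8440 + (1−p*)·84.4216]/1.31 = 17.4186. B = V − Δ·S = 116.7786.
(1,1): S=194.4000. Δ = (V_up−V_dn)/(S_up−S_dn) = (109.4600−18.8440)/(262.4400−134.1360) = 0.7063. V = [p*·109.4600 + (1−p*)·18.8440]/1.31 = 79.3650. B = V − Δ·S = -57.9320.
(0,0): S=144.0000. Δ = (V_up−V_dn)/(S_up−S_dn) = (79.3650−17.4186)/(194.4000−99.3600) = 0.6518. V = [p*·79.3650 + (1−p*)·17.4186]/1.31 = 57.7181. B = V − Δ·S = -36.1401.
Each (Δ,B) replicates both successor values, so the strategy is self-financing and V0 is arbitrage-free.

(0,0): Delta=0.6518 Bond=-36.1401
(1,0): Delta=-1.0000 Bond=116.7786
(1,1): Delta=0.7063 Bond=-57.9320
V0=57.7181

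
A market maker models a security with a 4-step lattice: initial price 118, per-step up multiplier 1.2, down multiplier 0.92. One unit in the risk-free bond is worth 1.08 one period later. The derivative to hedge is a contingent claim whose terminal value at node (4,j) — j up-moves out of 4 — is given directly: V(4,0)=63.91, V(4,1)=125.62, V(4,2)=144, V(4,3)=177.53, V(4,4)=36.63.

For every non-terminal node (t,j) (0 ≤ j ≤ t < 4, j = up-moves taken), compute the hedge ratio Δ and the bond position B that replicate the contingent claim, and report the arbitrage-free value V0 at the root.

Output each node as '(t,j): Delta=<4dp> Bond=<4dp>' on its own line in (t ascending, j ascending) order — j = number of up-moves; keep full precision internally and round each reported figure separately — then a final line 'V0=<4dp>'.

The replicating-portfolio and risk-neutral prices coincide; use p* = (1.08−0.92)/(1.2−0.92) = 0.5714 for the latter.
Payoff layer (t=4): V(4,0)=63.9100, V(4,1)=125.6200, V(4,2)=144.0000, V(4,3)=177.5300, V(4,4)=36.6300
  t=3,j=0: stock 91.8852 → up 110.2622 (V=125.6200), down 84.5344 (V=63.9100). Price 91.8267; hedge Δ=2.3986, bond B=-128.5661.
  t=3,j=1: stock 119.8502 → up 143.8203 (V=144.0000), down 110.2622 (V=125.6200). Price 126.0397; hedge Δ=0.5477, bond B=60.3968.
  t=3,j=2: stock 156.3264 → up 187.5917 (V=177.5300), down 143.8203 (V=144.0000). Price 151.0741; hedge Δ=0.7660, bond B=31.3241.
  t=3,j=3: stock 203.9040 → up 244.6848 (V=36.6300), down 187.5917 (V=177.5300). Price 89.8294; hedge Δ=-2.4679, bond B=593.0437.
  t=2,j=0: stock 99.8752 → up 119.8502 (V=126.0397), down 91.8852 (V=91.8267). Price 103.1268; hedge Δ=1.2234, bond B=-19.0623.
  t=2,j=1: stock 130.2720 → up 156.3264 (V=151.0741), down 119.8502 (V=126.0397). Price 129.9491; hedge Δ=0.6863, bond B=40.5406.
  t=2,j=2: stock 169.9200 → up 203.9040 (V=89.8294), down 156.3264 (V=151.0741). Price 107.4788; hedge Δ=-1.2873, bond B=326.2099.
  t=1,j=0: stock 108.5600 → up 130.2720 (V=129.9491), down 99.8752 (V=103.1268). Price 109.6795; hedge Δ=0.8824, bond B=13.8856.
  t=1,j=1: stock 141.6000 → up 169.9200 (V=107.4788), down 130.2720 (V=129.9491). Price 108.4342; hedge Δ=-0.5667, bond B=188.6854.
  t=0,j=0: stock 118.0000 → up 141.6000 (V=108.4342), down 108.5600 (V=109.6795). Price 100.8962; hedge Δ=-0.0377, bond B=105.3437.
Check: Δ(0,0)·S0 + B(0,0) = 100.8962 = V0.

(0,0): Delta=-0.0377 Bond=105.3437
(1,0): Delta=0.8824 Bond=13.8856
(1,1): Delta=-0.5667 Bond=188.6854
(2,0): Delta=1.2234 Bond=-19.0623
(2,1): Delta=0.6863 Bond=40.5406
(2,2): Delta=-1.2873 Bond=326.2099
(3,0): Delta=2.3986 Bond=-128.5661
(3,1): Delta=0.5477 Bond=60.3968
(3,2): Delta=0.7660 Bond=31.3241
(3,3): Delta=-2.4679 Bond=593.0437
V0=100.8962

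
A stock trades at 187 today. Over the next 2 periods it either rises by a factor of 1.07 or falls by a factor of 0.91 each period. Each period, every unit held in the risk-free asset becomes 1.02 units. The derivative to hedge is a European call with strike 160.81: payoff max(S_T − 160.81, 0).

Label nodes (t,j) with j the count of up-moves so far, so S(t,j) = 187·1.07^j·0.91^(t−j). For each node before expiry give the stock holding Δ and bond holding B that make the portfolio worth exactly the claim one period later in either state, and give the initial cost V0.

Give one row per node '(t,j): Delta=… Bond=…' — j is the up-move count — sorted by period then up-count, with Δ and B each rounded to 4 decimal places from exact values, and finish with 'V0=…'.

The replicating-portfolio and risk-neutral prices coincide; use p* = (1.02−0.91)/(1.07−0.91) = 0.6875 for the latter.
At expiry t=2: V(2,0)=0.0000, V(2,1)=21.2719, V(2,2)=53.2863
Node (1,0) S=170.1700: V=(p*·21.2719+(1−p*)·0.0000)/1.02=14.3377; Δ=(21.2719−0.0000)/(182.0819−154.8547)=0.7813; B=V−Δ·S=-118.6117
Node (1,1) S=200.0900: V=(p*·53.2863+(1−p*)·21.2719)/1.02=42.4331; Δ=(53.2863−21.2719)/(214.0963−182.0819)=1.0000; B=V−Δ·S=-157.6569
Node (0,0) S=187.0000: V=(p*·42.4331+(1−p*)·14.3377)/1.02=32.9934; Δ=(42.4331−14.3377)/(200.0900−170.1700)=0.9390; B=V−Δ·S=-142.6032
The time-0 hedge costs 32.9934, which is the no-arbitrage price.

(0,0): Delta=0.9390 Bond=-142.6032
(1,0): Delta=0.7813 Bond=-118.6117
(1,1): Delta=1.0000 Bond=-157.6569
V0=32.9934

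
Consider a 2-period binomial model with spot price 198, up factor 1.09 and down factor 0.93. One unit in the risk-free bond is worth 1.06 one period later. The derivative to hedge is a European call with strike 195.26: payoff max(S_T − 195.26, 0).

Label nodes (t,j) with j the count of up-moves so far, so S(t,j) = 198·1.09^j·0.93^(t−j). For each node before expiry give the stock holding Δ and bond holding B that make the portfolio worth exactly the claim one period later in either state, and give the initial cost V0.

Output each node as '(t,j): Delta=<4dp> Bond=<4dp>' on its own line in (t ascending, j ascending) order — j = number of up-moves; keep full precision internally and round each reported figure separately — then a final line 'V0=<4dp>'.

Since d<R<u, set p* = (R−d)/(u−d) = 0.8125; price each node as the discounted p*-expectation of its children.
Terminal payoffs: V(2,0)=0.0000, V(2,1)=5.4526, V(2,2)=39.9838
(1,0): S=184.1400. Δ = (V_up−V_dn)/(S_up−S_dn) = (5.4526−0.0000)/(200.7126−171.2502) = 0.1851. V = [p*·5.4526 + (1−p*)·0.0000]/1.06 = 4.1795. B = V − Δ·S = -29.8993.
(1,1): S=215.8200. Δ = (V_up−V_dn)/(S_up−S_dn) = (39.9838−5.4526)/(235.2438−200.7126) = 1.0000. V = [p*·39.9838 + (1−p*)·5.4526]/1.06 = 31.6125. B = V − Δ·S = -184.2075.
(0,0): S=198.0000. Δ = (V_up−V_dn)/(S_up−S_dn) = (31.6125−4.1795)/(215.8200−184.1400) = 0.8659. V = [p*·31.6125 + (1−p*)·4.1795]/1.06 = 24.9705. B = V − Δ·S = -146.4856.
Each (Δ,B) replicates both successor values, so the strategy is self-financing and V0 is arbitrage-free.

(0,0): Delta=0.8659 Bond=-146.4856
(1,0): Delta=0.1851 Bond=-29.8993
(1,1): Delta=1.0000 Bond=-184.2075
V0=24.9705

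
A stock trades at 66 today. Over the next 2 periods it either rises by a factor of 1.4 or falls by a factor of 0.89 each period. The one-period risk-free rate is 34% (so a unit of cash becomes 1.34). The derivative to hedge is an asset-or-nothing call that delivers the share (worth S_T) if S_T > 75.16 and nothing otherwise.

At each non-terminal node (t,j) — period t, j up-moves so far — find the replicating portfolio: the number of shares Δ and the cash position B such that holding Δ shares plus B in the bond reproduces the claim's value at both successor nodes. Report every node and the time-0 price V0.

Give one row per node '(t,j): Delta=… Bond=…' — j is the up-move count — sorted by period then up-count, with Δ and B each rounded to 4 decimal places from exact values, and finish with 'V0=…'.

Under the risk-neutral measure, an up-move has probability p* = (R−d)/(u−d) = 0.8824 and values discount at R = 1.34.
Terminal payoffs: V(2,0)=0.0000, V(2,1)=82.2360, V(2,2)=129.3600
Node (1,0) S=58.7400: V=(p*·82.2360+(1−p*)·0.0000)/1.34=54.1501; Δ=(82.2360−0.0000)/(82.2360−52.2786)=2.7451; B=V−Δ·S=-107.0969
Node (1,1) S=92.4000: V=(p*·129.3600+(1−p*)·82.2360)/1.34=92.4000; Δ=(129.3600−82.2360)/(129.3600−82.2360)=1.0000; B=V−Δ·S=0.0000
Node (0,0) S=66.0000: V=(p*·92.4000+(1−p*)·54.1501)/1.34=65.5970; Δ=(92.4000−54.1501)/(92.4000−58.7400)=1.1364; B=V−Δ·S=-9.4027
Check: Δ(0,0)·S0 + B(0,0) = 65.5970 = V0.

(0,0): Delta=1.1364 Bond=-9.4027
(1,0): Delta=2.7451 Bond=-107.0969
(1,1): Delta=1.0000 Bond=0.0000
V0=65.5970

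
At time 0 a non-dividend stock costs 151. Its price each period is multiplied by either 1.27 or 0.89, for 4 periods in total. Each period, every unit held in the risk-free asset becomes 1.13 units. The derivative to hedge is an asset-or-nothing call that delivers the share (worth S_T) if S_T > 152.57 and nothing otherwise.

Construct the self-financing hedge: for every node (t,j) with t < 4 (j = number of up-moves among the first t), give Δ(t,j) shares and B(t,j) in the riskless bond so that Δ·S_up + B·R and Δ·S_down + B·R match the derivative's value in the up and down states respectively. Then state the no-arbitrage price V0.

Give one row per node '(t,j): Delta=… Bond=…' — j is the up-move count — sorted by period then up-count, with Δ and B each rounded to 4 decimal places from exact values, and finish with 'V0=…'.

Since d<R<u, set p* = (R−d)/(u−d) = 0.6316; price each node as the discounted p*-expectation of its children.
Terminal payoffs: V(4,0)=0.0000, V(4,1)=0.0000, V(4,2)=192.9143, V(4,3)=275.2822, V(4,4)=392.8184
Node (3,0) S=106.4503: V=(p*·0.0000+(1−p*)·0.0000)/1.13=0.0000; Δ=(0.0000−0.0000)/(135.1919−94.7408)=0.0000; B=V−Δ·S=0.0000
Node (3,1) S=151.9010: V=(p*·192.9143+(1−p*)·0.0000)/1.13=107.8235; Δ=(192.9143−0.0000)/(192.9143−135.1919)=3.3421; B=V−Δ·S=-399.8456
Node (3,2) S=216.7576: V=(p*·275.2822+(1−p*)·192.9143)/1.13=216.7576; Δ=(275.2822−192.9143)/(275.2822−192.9143)=1.0000; B=V−Δ·S=0.0000
Node (3,3) S=309.3058: V=(p*·392.8184+(1−p*)·275.2822)/1.13=309.3058; Δ=(392.8184−275.2822)/(392.8184−275.2822)=1.0000; B=V−Δ·S=0.0000
Node (2,0) S=119.6071: V=(p*·107.8235+(1−p*)·0.0000)/1.13=60.2647; Δ=(107.8235−0.0000)/(151.9010−106.4503)=2.3723; B=V−Δ·S=-223.4815
Node (2,1) S=170.6753: V=(p*·216.7576+(1−p*)·107.8235)/1.13=156.3044; Δ=(216.7576−107.8235)/(216.7576−151.9010)=1.6796; B=V−Δ·S=-130.3642
Node (2,2) S=243.5479: V=(p*·309.3058+(1−p*)·216.7576)/1.13=243.5479; Δ=(309.3058−216.7576)/(309.3058−216.7576)=1.0000; B=V−Δ·S=0.0000
Node (1,0) S=134.3900: V=(p*·156.3044+(1−p*)·60.2647)/1.13=107.0101; Δ=(156.3044−60.2647)/(170.6753−119.6071)=1.8806; B=V−Δ·S=-145.7262
Node (1,1) S=191.7700: V=(p*·243.5479+(1−p*)·156.3044)/1.13=187.0846; Δ=(243.5479−156.3044)/(243.5479−170.6753)=1.1972; B=V−Δ·S=-42.5035
Node (0,0) S=151.0000: V=(p*·187.0846+(1−p*)·107.0101)/1.13=139.4544; Δ=(187.0846−107.0101)/(191.7700−134.3900)=1.3955; B=V−Δ·S=-71.2680
The time-0 hedge costs 139.4544, which is the no-arbitrage price.

(0,0): Delta=1.3955 Bond=-71.2680
(1,0): Delta=1.8806 Bond=-145.7262
(1,1): Delta=1.1972 Bond=-42.5035
(2,0): Delta=2.3723 Bond=-223.4815
(2,1): Delta=1.6796 Bond=-130.3642
(2,2): Delta=1.0000 Bond=0.0000
(3,0): Delta=0.0000 Bond=0.0000
(3,1): Delta=3.3421 Bond=-399.8456
(3,2): Delta=1.0000 Bond=0.0000
(3,3): Delta=1.0000 Bond=0.0000
V0=139.4544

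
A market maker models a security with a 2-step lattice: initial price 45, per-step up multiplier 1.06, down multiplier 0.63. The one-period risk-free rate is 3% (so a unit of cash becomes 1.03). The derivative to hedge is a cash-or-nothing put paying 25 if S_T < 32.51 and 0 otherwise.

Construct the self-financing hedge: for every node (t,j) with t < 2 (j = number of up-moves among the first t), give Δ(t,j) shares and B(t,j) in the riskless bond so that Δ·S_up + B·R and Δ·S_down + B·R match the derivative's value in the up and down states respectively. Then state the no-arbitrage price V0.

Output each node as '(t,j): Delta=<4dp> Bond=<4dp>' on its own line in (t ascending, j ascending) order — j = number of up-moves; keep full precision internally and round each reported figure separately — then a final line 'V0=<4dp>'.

(0,0): Delta=-1.1668 Bond=55.6815
(1,0): Delta=0.0000 Bond=24.2718
(1,1): Delta=-1.2189 Bond=59.8329
V0=3.1734

Risk-neutral probability p* = (R−d)/(u−d) = (1.03−0.63)/(1.06−0.63) = 0.9302.
Terminal values V(2,·): V(2,0)=25.0000, V(2,1)=25.0000, V(2,2)=0.0000
Node (1,0) S=28.3500: V=(p*·25.0000+(1−p*)·25.0000)/1.03=24.2718; Δ=(25.0000−25.0000)/(30.0510−17.8605)=0.0000; B=V−Δ·S=24.2718
Node (1,1) S=47.7000: V=(p*·0.0000+(1−p*)·25.0000)/1.03=1.6934; Δ=(0.0000−25.0000)/(50.5620−30.0510)=-1.2189; B=V−Δ·S=59.8329
Node (0,0) S=45.0000: V=(p*·1.6934+(1−p*)·24.2718)/1.03=3.1734; Δ=(1.6934−24.2718)/(47.7000−28.3500)=-1.1668; B=V−Δ·S=55.6815
Check: Δ(0,0)·S0 + B(0,0) = 3.1734 = V0.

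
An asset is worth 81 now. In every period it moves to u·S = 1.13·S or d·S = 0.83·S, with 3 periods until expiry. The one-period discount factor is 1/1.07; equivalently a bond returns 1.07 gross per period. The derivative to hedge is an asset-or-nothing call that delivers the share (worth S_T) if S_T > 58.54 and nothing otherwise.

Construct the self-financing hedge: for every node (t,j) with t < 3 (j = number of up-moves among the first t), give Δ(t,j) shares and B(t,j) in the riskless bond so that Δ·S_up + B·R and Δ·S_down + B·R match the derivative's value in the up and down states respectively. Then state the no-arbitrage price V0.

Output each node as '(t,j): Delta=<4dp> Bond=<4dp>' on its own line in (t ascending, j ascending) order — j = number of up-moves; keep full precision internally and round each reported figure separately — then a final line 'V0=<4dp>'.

Risk-neutral probability p* = (R−d)/(u−d) = (1.07−0.83)/(1.13−0.83) = 0.8000.
Terminal payoffs: V(3,0)=0.0000, V(3,1)=63.0550, V(3,2)=85.8460, V(3,3)=116.8747
Node (2,0) S=55.8009: V=(p*·63.0550+(1−p*)·0.0000)/1.07=47.1439; Δ=(63.0550−0.0000)/(63.0550−46.3147)=3.7667; B=V−Δ·S=-163.0395
Node (2,1) S=75.9699: V=(p*·85.8460+(1−p*)·63.0550)/1.07=75.9699; Δ=(85.8460−63.0550)/(85.8460−63.0550)=1.0000; B=V−Δ·S=0.0000
Node (2,2) S=103.4289: V=(p*·116.8747+(1−p*)·85.8460)/1.07=103.4289; Δ=(116.8747−85.8460)/(116.8747−85.8460)=1.0000; B=V−Δ·S=0.0000
Node (1,0) S=67.2300: V=(p*·75.9699+(1−p*)·47.1439)/1.07=65.6119; Δ=(75.9699−47.1439)/(75.9699−55.8009)=1.4292; B=V−Δ·S=-30.4747
Node (1,1) S=91.5300: V=(p*·103.4289+(1−p*)·75.9699)/1.07=91.5300; Δ=(103.4289−75.9699)/(103.4289−75.9699)=1.0000; B=V−Δ·S=0.0000
Node (0,0) S=81.0000: V=(p*·91.5300+(1−p*)·65.6119)/1.07=80.6975; Δ=(91.5300−65.6119)/(91.5300−67.2300)=1.0666; B=V−Δ·S=-5.6962
Root portfolio cost Δ·81+B reproduces V0=80.6975.

(0,0): Delta=1.0666 Bond=-5.6962
(1,0): Delta=1.4292 Bond=-30.4747
(1,1): Delta=1.0000 Bond=0.0000
(2,0): Delta=3.7667 Bond=-163.0395
(2,1): Delta=1.0000 Bond=0.0000
(2,2): Delta=1.0000 Bond=0.0000
V0=80.6975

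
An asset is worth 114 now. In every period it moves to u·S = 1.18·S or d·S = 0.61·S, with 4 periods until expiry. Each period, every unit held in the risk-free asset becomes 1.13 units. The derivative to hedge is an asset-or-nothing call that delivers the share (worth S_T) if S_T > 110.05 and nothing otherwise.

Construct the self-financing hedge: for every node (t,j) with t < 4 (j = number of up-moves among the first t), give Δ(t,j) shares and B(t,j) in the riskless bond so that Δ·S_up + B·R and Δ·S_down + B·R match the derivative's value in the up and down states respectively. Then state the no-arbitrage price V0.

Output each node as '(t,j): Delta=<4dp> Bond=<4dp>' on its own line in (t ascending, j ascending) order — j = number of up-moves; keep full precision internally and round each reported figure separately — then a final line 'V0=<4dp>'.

(0,0): Delta=1.1315 Bond=-16.4246
(1,0): Delta=1.8788 Bond=-70.5273
(1,1): Delta=1.0943 Bond=-13.5629
(2,0): Delta=0.0000 Bond=0.0000
(2,1): Delta=1.9721 Bond=-87.3589
(2,2): Delta=1.0507 Bond=-8.3999
(3,0): Delta=0.0000 Bond=0.0000
(3,1): Delta=0.0000 Bond=0.0000
(3,2): Delta=2.0702 Bond=-108.2075
(3,3): Delta=1.0000 Bond=0.0000
V0=112.5614

Since d<R<u, set p* = (R−d)/(u−d) = 0.9123; price each node as the discounted p*-expectation of its children.
Payoff layer (t=4): V(4,0)=0.0000, V(4,1)=0.0000, V(4,2)=0.0000, V(4,3)=114.2564, V(4,4)=221.0207
(3,0): S=25.8758. Δ = (V_up−V_dn)/(S_up−S_dn) = (0.0000−0.0000)/(30.5335−15.7843) = 0.0000. V = [p*·0.0000 + (1−p*)·0.0000]/1.13 = 0.0000. B = V − Δ·S = 0.0000.
(3,1): S=50.0549. Δ = (V_up−V_dn)/(S_up−S_dn) = (0.0000−0.0000)/(59.0648−30.5335) = 0.0000. V = [p*·0.0000 + (1−p*)·0.0000]/1.13 = 0.0000. B = V − Δ·S = 0.0000.
(3,2): S=96.8275. Δ = (V_up−V_dn)/(S_up−S_dn) = (114.2564−0.0000)/(114.2564−59.0648) = 2.0702. V = [p*·114.2564 + (1−p*)·0.0000]/1.13 = 92.2424. B = V − Δ·S = -108.2075.
(3,3): S=187.3056. Δ = (V_up−V_dn)/(S_up−S_dn) = (221.0207−114.2564)/(221.0207−114.2564) = 1.0000. V = [p*·221.0207 + (1−p*)·114.2564]/1.13 = 187.3056. B = V − Δ·S = 0.0000.
(2,0): S=42.4194. Δ = (V_up−V_dn)/(S_up−S_dn) = (0.0000−0.0000)/(50.0549−25.8758) = 0.0000. V = [p*·0.0000 + (1−p*)·0.0000]/1.13 = 0.0000. B = V − Δ·S = 0.0000.
(2,1): S=82.0572. Δ = (V_up−V_dn)/(S_up−S_dn) = (92.2424−0.0000)/(96.8275−50.0549) = 1.9721. V = [p*·92.2424 + (1−p*)·0.0000]/1.13 = 74.4699. B = V − Δ·S = -87.3589.
(2,2): S=158.7336. Δ = (V_up−V_dn)/(S_up−S_dn) = (187.3056−92.2424)/(187.3056−96.8275) = 1.0507. V = [p*·187.3056 + (1−p*)·92.2424]/1.13 = 158.3777. B = V − Δ·S = -8.3999.
(1,0): S=69.5400. Δ = (V_up−V_dn)/(S_up−S_dn) = (74.4699−0.0000)/(82.0572−42.4194) = 1.8788. V = [p*·74.4699 + (1−p*)·0.0000]/1.13 = 60.1216. B = V − Δ·S = -70.5273.
(1,1): S=134.5200. Δ = (V_up−V_dn)/(S_up−S_dn) = (158.3777−74.4699)/(158.7336−82.0572) = 1.0943. V = [p*·158.3777 + (1−p*)·74.4699]/1.13 = 133.6437. B = V − Δ·S = -13.5629.
(0,0): S=114.0000. Δ = (V_up−V_dn)/(S_up−S_dn) = (133.6437−60.1216)/(134.5200−69.5400) = 1.1315. V = [p*·133.6437 + (1−p*)·60.1216]/1.13 = 112.5614. B = V − Δ·S = -16.4246.
Check: Δ(0,0)·S0 + B(0,0) = 112.5614 = V0.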